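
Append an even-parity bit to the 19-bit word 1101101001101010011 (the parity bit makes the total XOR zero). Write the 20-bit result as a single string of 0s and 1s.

11011010011010100111

XOR of the 19 data bits: 1⊕1⊕0⊕1⊕1⊕0⊕1⊕0⊕0⊕1⊕1⊕0⊕1⊕0⊕1⊕0⊕0⊕1⊕1 = 1
Parity bit = 1 (so all 20 bits XOR to 0).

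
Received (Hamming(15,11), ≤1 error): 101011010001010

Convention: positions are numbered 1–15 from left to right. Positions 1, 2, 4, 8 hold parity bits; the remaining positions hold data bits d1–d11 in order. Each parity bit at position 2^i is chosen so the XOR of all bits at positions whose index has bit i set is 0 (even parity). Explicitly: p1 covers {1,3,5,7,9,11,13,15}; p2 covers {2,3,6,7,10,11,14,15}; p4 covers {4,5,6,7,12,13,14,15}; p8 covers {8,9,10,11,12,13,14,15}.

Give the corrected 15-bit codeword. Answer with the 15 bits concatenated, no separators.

s1 (pos 1,3,5,7,9,11,13,15): 1⊕1⊕1⊕0⊕0⊕0⊕0⊕0 = 1
s2 (pos 2,3,6,7,10,11,14,15): 0⊕1⊕1⊕0⊕0⊕0⊕1⊕0 = 1
s4 (pos 4,5,6,7,12,13,14,15): 0⊕1⊕1⊕0⊕1⊕0⊕1⊕0 = 0
s8 (pos 8,9,10,11,12,13,14,15): 1⊕0⊕0⊕0⊕1⊕0⊕1⊕0 = 1
Syndrome s8…s1 = 1011 → error at position 11.
Flip position 11: 101011010001010 → 101011010011010

101011010011010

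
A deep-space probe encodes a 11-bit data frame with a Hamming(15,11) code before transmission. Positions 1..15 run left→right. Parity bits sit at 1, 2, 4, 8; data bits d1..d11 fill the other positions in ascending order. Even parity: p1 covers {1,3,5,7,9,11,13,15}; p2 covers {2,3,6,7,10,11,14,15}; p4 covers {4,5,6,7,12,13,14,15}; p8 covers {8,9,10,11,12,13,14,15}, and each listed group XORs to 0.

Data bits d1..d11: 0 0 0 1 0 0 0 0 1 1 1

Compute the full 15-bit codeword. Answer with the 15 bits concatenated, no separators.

110000110000111

Place data at non-parity positions: p1 p2 0 p4 0 0 1 p8 0 0 0 0 1 1 1
p1 (pos 1,3,5,7,9,11,13,15): XOR of data positions = 0⊕0⊕1⊕0⊕0⊕1⊕1 = 1
p2 (pos 2,3,6,7,10,11,14,15): XOR of data positions = 0⊕0⊕1⊕0⊕0⊕1⊕1 = 1
p4 (pos 4,5,6,7,12,13,14,15): XOR of data positions = 0⊕0⊕1⊕0⊕1⊕1⊕1 = 0
p8 (pos 8,9,10,11,12,13,14,15): XOR of data positions = 0⊕0⊕0⊕0⊕1⊕1⊕1 = 1
Codeword: 110000110000111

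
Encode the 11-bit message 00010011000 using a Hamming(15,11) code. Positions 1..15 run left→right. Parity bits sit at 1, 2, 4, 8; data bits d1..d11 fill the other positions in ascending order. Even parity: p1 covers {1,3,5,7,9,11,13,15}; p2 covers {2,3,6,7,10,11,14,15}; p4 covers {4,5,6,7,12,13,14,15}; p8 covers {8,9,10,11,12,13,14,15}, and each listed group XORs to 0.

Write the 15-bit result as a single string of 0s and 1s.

Place data at non-parity positions: p1 p2 0 p4 0 0 1 p8 0 0 1 1 0 0 0
p1 (pos 1,3,5,7,9,11,13,15): XOR of data positions = 0⊕0⊕1⊕0⊕1⊕0⊕0 = 0
p2 (pos 2,3,6,7,10,11,14,15): XOR of data positions = 0⊕0⊕1⊕0⊕1⊕0⊕0 = 0
p4 (pos 4,5,6,7,12,13,14,15): XOR of data positions = 0⊕0⊕1⊕1⊕0⊕0⊕0 = 0
p8 (pos 8,9,10,11,12,13,14,15): XOR of data positions = 0⊕0⊕1⊕1⊕0⊕0⊕0 = 0
Codeword: 000000100011000

000000100011000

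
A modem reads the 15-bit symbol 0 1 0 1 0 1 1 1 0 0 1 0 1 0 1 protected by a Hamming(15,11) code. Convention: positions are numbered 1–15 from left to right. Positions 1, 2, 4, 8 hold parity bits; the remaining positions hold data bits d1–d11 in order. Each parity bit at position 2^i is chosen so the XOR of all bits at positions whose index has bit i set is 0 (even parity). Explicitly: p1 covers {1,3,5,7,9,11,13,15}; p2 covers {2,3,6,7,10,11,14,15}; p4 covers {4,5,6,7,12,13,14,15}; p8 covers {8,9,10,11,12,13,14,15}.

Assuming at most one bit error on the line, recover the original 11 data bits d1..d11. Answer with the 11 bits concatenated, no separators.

s1 (pos 1,3,5,7,9,11,13,15): 0⊕0⊕0⊕1⊕0⊕1⊕1⊕1 = 0
s2 (pos 2,3,6,7,10,11,14,15): 1⊕0⊕1⊕1⊕0⊕1⊕0⊕1 = 1
s4 (pos 4,5,6,7,12,13,14,15): 1⊕0⊕1⊕1⊕0⊕1⊕0⊕1 = 1
s8 (pos 8,9,10,11,12,13,14,15): 1⊕0⊕0⊕1⊕0⊕1⊕0⊕1 = 0
Syndrome s8…s1 = 0110 → error at position 6.
Flip position 6: 010101110010101 → 010100110010101
Read data bits from positions 3,5,6,7,9,10,11,12,13,14,15: 00010010101

00010010101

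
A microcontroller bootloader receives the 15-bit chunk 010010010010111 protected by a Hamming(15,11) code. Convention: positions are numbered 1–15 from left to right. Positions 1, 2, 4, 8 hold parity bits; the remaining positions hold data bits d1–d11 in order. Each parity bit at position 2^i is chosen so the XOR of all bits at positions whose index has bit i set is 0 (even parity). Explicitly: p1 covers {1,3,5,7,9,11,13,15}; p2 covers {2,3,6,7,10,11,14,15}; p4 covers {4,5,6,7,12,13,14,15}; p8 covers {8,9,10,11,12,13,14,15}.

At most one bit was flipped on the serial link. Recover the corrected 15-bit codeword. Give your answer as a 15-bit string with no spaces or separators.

s1 (pos 1,3,5,7,9,11,13,15): 0⊕0⊕1⊕0⊕0⊕1⊕1⊕1 = 0
s2 (pos 2,3,6,7,10,11,14,15): 1⊕0⊕0⊕0⊕0⊕1⊕1⊕1 = 0
s4 (pos 4,5,6,7,12,13,14,15): 0⊕1⊕0⊕0⊕0⊕1⊕1⊕1 = 0
s8 (pos 8,9,10,11,12,13,14,15): 1⊕0⊕0⊕1⊕0⊕1⊕1⊕1 = 1
Syndrome s8…s1 = 1000 → error at position 8.
Flip position 8: 010010010010111 → 010010000010111

010010000010111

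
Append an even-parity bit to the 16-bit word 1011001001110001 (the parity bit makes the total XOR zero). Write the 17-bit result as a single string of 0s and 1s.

10110010011100010

XOR of the 16 data bits: 1⊕0⊕1⊕1⊕0⊕0⊕1⊕0⊕0⊕1⊕1⊕1⊕0⊕0⊕0⊕1 = 0
Parity bit = 0 (so all 17 bits XOR to 0).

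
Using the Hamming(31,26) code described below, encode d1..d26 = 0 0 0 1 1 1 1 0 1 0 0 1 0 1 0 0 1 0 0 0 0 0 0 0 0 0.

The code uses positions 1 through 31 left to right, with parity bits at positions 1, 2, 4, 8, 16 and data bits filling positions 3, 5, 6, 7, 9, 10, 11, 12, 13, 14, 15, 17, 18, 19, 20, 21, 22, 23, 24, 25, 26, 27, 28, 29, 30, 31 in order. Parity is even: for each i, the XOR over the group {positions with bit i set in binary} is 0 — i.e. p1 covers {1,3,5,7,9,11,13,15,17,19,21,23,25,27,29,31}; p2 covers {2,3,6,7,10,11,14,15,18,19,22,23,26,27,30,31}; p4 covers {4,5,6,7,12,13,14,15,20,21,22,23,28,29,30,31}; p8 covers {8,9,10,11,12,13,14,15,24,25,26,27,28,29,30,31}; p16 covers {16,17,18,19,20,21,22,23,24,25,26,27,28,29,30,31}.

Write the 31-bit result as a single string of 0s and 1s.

Place data at non-parity positions: p1 p2 0 p4 0 0 1 p8 1 1 1 0 1 0 0 p16 1 0 1 0 0 1 0 0 0 0 0 0 0 0 0
p1 (pos 1,3,5,7,9,11,13,15,17,19,21,23,25,27,29,31): XOR of data positions = 0⊕0⊕1⊕1⊕1⊕1⊕0⊕1⊕1⊕0⊕0⊕0⊕0⊕0⊕0 = 0
p2 (pos 2,3,6,7,10,11,14,15,18,19,22,23,26,27,30,31): XOR of data positions = 0⊕0⊕1⊕1⊕1⊕0⊕0⊕0⊕1⊕1⊕0⊕0⊕0⊕0⊕0 = 1
p4 (pos 4,5,6,7,12,13,14,15,20,21,22,23,28,29,30,31): XOR of data positions = 0⊕0⊕1⊕0⊕1⊕0⊕0⊕0⊕0⊕1⊕0⊕0⊕0⊕0⊕0 = 1
p8 (pos 8,9,10,11,12,13,14,15,24,25,26,27,28,29,30,31): XOR of data positions = 1⊕1⊕1⊕0⊕1⊕0⊕0⊕0⊕0⊕0⊕0⊕0⊕0⊕0⊕0 = 0
p16 (pos 16,17,18,19,20,21,22,23,24,25,26,27,28,29,30,31): XOR of data positions = 1⊕0⊕1⊕0⊕0⊕1⊕0⊕0⊕0⊕0⊕0⊕0⊕0⊕0⊕0 = 1
Codeword: 0101001011101001101001000000000

0101001011101001101001000000000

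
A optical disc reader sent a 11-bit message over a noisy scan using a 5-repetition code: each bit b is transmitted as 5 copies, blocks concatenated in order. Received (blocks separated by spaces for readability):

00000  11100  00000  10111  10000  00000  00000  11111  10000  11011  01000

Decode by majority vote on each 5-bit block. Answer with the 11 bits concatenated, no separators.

Block 1 (00000): 0 ones → 0
Block 2 (11100): 3 ones → 1
Block 3 (00000): 0 ones → 0
Block 4 (10111): 4 ones → 1
Block 5 (10000): 1 one → 0
Block 6 (00000): 0 ones → 0
Block 7 (00000): 0 ones → 0
Block 8 (11111): 5 ones → 1
Block 9 (10000): 1 one → 0
Block 10 (11011): 4 ones → 1
Block 11 (01000): 1 one → 0

01010001010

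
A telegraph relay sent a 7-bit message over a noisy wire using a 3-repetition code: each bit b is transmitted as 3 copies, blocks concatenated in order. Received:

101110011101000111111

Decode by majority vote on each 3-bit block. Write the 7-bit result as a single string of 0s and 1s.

Block 1 (101): 2 ones → 1
Block 2 (110): 2 ones → 1
Block 3 (011): 2 ones → 1
Block 4 (101): 2 ones → 1
Block 5 (000): 0 ones → 0
Block 6 (111): 3 ones → 1
Block 7 (111): 3 ones → 1

1111011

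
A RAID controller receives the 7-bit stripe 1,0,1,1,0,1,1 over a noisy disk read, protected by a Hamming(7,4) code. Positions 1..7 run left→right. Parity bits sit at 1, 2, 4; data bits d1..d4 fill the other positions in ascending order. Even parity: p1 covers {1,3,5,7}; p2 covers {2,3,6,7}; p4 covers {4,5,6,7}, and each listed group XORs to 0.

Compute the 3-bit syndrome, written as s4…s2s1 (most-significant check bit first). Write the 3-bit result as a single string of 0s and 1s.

s1 (pos 1,3,5,7): 1⊕1⊕0⊕1 = 1
s2 (pos 2,3,6,7): 0⊕1⊕1⊕1 = 1
s4 (pos 4,5,6,7): 1⊕0⊕1⊕1 = 1
Syndrome s4…s1 = 111 → error at position 7.

111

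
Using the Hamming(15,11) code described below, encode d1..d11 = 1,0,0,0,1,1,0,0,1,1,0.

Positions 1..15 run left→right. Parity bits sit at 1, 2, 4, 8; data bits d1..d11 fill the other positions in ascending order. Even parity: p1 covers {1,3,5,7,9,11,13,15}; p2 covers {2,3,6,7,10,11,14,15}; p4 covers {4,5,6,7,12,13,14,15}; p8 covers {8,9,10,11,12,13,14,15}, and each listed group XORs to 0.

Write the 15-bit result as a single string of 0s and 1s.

Place data at non-parity positions: p1 p2 1 p4 0 0 0 p8 1 1 0 0 1 1 0
p1 (pos 1,3,5,7,9,11,13,15): XOR of data positions = 1⊕0⊕0⊕1⊕0⊕1⊕0 = 1
p2 (pos 2,3,6,7,10,11,14,15): XOR of data positions = 1⊕0⊕0⊕1⊕0⊕1⊕0 = 1
p4 (pos 4,5,6,7,12,13,14,15): XOR of data positions = 0⊕0⊕0⊕0⊕1⊕1⊕0 = 0
p8 (pos 8,9,10,11,12,13,14,15): XOR of data positions = 1⊕1⊕0⊕0⊕1⊕1⊕0 = 0
Codeword: 111000001100110

111000001100110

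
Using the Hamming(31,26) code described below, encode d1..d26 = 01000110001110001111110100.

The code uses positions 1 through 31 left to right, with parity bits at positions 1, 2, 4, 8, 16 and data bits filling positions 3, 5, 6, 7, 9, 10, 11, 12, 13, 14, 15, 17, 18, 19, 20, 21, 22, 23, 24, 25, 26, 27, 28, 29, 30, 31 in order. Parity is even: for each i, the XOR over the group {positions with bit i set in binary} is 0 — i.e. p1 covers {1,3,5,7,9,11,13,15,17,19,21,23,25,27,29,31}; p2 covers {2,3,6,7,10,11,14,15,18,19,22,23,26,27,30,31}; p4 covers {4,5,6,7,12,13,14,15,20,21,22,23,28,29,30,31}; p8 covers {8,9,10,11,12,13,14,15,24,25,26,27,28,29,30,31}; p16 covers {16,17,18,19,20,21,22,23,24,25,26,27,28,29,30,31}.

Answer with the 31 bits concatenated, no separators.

0001100001100011110001111110100

Place data at non-parity positions: p1 p2 0 p4 1 0 0 p8 0 1 1 0 0 0 1 p16 1 1 0 0 0 1 1 1 1 1 1 0 1 0 0
p1 (pos 1,3,5,7,9,11,13,15,17,19,21,23,25,27,29,31): XOR of data positions = 0⊕1⊕0⊕0⊕1⊕0⊕1⊕1⊕0⊕0⊕1⊕1⊕1⊕1⊕0 = 0
p2 (pos 2,3,6,7,10,11,14,15,18,19,22,23,26,27,30,31): XOR of data positions = 0⊕0⊕0⊕1⊕1⊕0⊕1⊕1⊕0⊕1⊕1⊕1⊕1⊕0⊕0 = 0
p4 (pos 4,5,6,7,12,13,14,15,20,21,22,23,28,29,30,31): XOR of data positions = 1⊕0⊕0⊕0⊕0⊕0⊕1⊕0⊕0⊕1⊕1⊕0⊕1⊕0⊕0 = 1
p8 (pos 8,9,10,11,12,13,14,15,24,25,26,27,28,29,30,31): XOR of data positions = 0⊕1⊕1⊕0⊕0⊕0⊕1⊕1⊕1⊕1⊕1⊕0⊕1⊕0⊕0 = 0
p16 (pos 16,17,18,19,20,21,22,23,24,25,26,27,28,29,30,31): XOR of data positions = 1⊕1⊕0⊕0⊕0⊕1⊕1⊕1⊕1⊕1⊕1⊕0⊕1⊕0⊕0 = 1
Codeword: 0001100001100011110001111110100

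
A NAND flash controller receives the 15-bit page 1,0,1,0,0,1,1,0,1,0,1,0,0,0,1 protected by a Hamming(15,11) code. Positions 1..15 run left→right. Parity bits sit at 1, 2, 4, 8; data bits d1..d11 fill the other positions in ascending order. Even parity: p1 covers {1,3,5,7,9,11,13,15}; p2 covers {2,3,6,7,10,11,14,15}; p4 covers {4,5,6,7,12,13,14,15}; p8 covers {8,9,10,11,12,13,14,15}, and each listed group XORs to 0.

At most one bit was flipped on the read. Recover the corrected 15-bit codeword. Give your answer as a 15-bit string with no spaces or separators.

101001101010011

s1 (pos 1,3,5,7,9,11,13,15): 1⊕1⊕0⊕1⊕1⊕1⊕0⊕1 = 0
s2 (pos 2,3,6,7,10,11,14,15): 0⊕1⊕1⊕1⊕0⊕1⊕0⊕1 = 1
s4 (pos 4,5,6,7,12,13,14,15): 0⊕0⊕1⊕1⊕0⊕0⊕0⊕1 = 1
s8 (pos 8,9,10,11,12,13,14,15): 0⊕1⊕0⊕1⊕0⊕0⊕0⊕1 = 1
Syndrome s8…s1 = 1110 → error at position 14.
Flip position 14: 101001101010001 → 101001101010011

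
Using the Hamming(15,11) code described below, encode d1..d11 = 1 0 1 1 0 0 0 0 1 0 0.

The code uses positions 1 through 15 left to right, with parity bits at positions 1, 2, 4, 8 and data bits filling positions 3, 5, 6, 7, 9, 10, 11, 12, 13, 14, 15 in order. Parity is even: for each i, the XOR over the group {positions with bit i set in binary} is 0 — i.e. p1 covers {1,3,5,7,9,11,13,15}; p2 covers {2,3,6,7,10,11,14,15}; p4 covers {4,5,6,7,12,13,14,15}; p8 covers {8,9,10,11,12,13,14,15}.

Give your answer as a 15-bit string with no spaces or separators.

Place data at non-parity positions: p1 p2 1 p4 0 1 1 p8 0 0 0 0 1 0 0
p1 (pos 1,3,5,7,9,11,13,15): XOR of data positions = 1⊕0⊕1⊕0⊕0⊕1⊕0 = 1
p2 (pos 2,3,6,7,10,11,14,15): XOR of data positions = 1⊕1⊕1⊕0⊕0⊕0⊕0 = 1
p4 (pos 4,5,6,7,12,13,14,15): XOR of data positions = 0⊕1⊕1⊕0⊕1⊕0⊕0 = 1
p8 (pos 8,9,10,11,12,13,14,15): XOR of data positions = 0⊕0⊕0⊕0⊕1⊕0⊕0 = 1
Codeword: 111101110000100

111101110000100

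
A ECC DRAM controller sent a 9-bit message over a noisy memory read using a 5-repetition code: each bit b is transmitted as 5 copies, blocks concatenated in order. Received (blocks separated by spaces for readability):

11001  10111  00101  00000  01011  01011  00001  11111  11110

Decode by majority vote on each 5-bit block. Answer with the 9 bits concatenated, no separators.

Block 1 (11001): 3 ones → 1
Block 2 (10111): 4 ones → 1
Block 3 (00101): 2 ones → 0
Block 4 (00000): 0 ones → 0
Block 5 (01011): 3 ones → 1
Block 6 (01011): 3 ones → 1
Block 7 (00001): 1 one → 0
Block 8 (11111): 5 ones → 1
Block 9 (11110): 4 ones → 1

110011011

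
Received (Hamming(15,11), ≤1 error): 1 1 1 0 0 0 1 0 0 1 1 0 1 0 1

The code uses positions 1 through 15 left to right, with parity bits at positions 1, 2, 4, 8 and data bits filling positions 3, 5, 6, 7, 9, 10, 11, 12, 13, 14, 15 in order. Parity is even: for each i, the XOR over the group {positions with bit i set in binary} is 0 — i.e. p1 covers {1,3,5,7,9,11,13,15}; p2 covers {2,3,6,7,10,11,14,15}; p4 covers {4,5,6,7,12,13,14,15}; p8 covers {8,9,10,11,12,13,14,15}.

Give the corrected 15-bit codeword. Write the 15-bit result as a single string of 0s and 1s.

s1 (pos 1,3,5,7,9,11,13,15): 1⊕1⊕0⊕1⊕0⊕1⊕1⊕1 = 0
s2 (pos 2,3,6,7,10,11,14,15): 1⊕1⊕0⊕1⊕1⊕1⊕0⊕1 = 0
s4 (pos 4,5,6,7,12,13,14,15): 0⊕0⊕0⊕1⊕0⊕1⊕0⊕1 = 1
s8 (pos 8,9,10,11,12,13,14,15): 0⊕0⊕1⊕1⊕0⊕1⊕0⊕1 = 0
Syndrome s8…s1 = 0100 → error at position 4.
Flip position 4: 111000100110101 → 111100100110101

111100100110101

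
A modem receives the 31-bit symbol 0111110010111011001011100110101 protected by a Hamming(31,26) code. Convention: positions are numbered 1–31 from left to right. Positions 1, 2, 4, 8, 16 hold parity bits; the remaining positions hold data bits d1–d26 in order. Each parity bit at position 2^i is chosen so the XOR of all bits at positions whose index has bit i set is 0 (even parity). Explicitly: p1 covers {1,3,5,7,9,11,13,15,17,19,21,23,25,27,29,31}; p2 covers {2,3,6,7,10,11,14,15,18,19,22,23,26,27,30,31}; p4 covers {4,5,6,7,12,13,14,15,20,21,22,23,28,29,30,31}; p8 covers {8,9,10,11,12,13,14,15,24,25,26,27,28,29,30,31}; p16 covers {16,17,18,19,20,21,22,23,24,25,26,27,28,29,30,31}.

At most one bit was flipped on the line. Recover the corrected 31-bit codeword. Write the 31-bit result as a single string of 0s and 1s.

0111110010111011001011100110111

s1 (pos 1,3,5,7,9,11,13,15,17,19,21,23,25,27,29,31): 0⊕1⊕1⊕0⊕1⊕1⊕1⊕1⊕0⊕1⊕1⊕1⊕0⊕1⊕1⊕1 = 0
s2 (pos 2,3,6,7,10,11,14,15,18,19,22,23,26,27,30,31): 1⊕1⊕1⊕0⊕0⊕1⊕0⊕1⊕0⊕1⊕1⊕1⊕1⊕1⊕0⊕1 = 1
s4 (pos 4,5,6,7,12,13,14,15,20,21,22,23,28,29,30,31): 1⊕1⊕1⊕0⊕1⊕1⊕0⊕1⊕0⊕1⊕1⊕1⊕0⊕1⊕0⊕1 = 1
s8 (pos 8,9,10,11,12,13,14,15,24,25,26,27,28,29,30,31): 0⊕1⊕0⊕1⊕1⊕1⊕0⊕1⊕0⊕0⊕1⊕1⊕0⊕1⊕0⊕1 = 1
s16 (pos 16,17,18,19,20,21,22,23,24,25,26,27,28,29,30,31): 1⊕0⊕0⊕1⊕0⊕1⊕1⊕1⊕0⊕0⊕1⊕1⊕0⊕1⊕0⊕1 = 1
Syndrome s16…s1 = 11110 → error at position 30.
Flip position 30: 0111110010111011001011100110101 → 0111110010111011001011100110111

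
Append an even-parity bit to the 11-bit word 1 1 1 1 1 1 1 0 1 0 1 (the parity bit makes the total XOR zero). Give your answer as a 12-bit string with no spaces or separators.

111111101011

XOR of the 11 data bits: 1⊕1⊕1⊕1⊕1⊕1⊕1⊕0⊕1⊕0⊕1 = 1
Parity bit = 1 (so all 12 bits XOR to 0).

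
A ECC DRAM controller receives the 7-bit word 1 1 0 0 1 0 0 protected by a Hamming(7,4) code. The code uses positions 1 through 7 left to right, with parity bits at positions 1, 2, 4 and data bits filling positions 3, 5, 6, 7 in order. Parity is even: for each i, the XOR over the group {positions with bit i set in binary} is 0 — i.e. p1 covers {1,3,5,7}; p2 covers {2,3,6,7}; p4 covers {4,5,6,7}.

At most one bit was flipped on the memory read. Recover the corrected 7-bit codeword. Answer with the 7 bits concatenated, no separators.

s1 (pos 1,3,5,7): 1⊕0⊕1⊕0 = 0
s2 (pos 2,3,6,7): 1⊕0⊕0⊕0 = 1
s4 (pos 4,5,6,7): 0⊕1⊕0⊕0 = 1
Syndrome s4…s1 = 110 → error at position 6.
Flip position 6: 1100100 → 1100110

1100110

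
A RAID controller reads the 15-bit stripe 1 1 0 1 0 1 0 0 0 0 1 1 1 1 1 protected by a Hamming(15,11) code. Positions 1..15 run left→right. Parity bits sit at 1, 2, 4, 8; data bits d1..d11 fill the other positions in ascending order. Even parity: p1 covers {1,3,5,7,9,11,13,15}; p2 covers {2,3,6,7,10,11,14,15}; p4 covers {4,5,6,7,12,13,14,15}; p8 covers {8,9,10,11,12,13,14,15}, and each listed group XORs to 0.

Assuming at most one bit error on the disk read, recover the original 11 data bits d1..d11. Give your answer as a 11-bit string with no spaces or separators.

00100111111

s1 (pos 1,3,5,7,9,11,13,15): 1⊕0⊕0⊕0⊕0⊕1⊕1⊕1 = 0
s2 (pos 2,3,6,7,10,11,14,15): 1⊕0⊕1⊕0⊕0⊕1⊕1⊕1 = 1
s4 (pos 4,5,6,7,12,13,14,15): 1⊕0⊕1⊕0⊕1⊕1⊕1⊕1 = 0
s8 (pos 8,9,10,11,12,13,14,15): 0⊕0⊕0⊕1⊕1⊕1⊕1⊕1 = 1
Syndrome s8…s1 = 1010 → error at position 10.
Flip position 10: 110101000011111 → 110101000111111
Read data bits from positions 3,5,6,7,9,10,11,12,13,14,15: 00100111111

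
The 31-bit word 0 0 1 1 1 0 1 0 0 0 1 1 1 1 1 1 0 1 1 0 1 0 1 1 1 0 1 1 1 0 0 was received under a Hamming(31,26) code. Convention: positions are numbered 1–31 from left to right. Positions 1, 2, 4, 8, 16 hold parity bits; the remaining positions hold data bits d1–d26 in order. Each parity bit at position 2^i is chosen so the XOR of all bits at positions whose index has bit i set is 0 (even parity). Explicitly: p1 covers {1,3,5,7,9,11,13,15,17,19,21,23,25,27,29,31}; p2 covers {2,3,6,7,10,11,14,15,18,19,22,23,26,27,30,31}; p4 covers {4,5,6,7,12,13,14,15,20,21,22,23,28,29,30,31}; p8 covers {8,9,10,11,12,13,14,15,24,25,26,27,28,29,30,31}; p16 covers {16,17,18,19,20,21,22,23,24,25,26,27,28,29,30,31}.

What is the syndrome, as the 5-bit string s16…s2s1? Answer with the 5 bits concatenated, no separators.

s1 (pos 1,3,5,7,9,11,13,15,17,19,21,23,25,27,29,31): 0⊕1⊕1⊕1⊕0⊕1⊕1⊕1⊕0⊕1⊕1⊕1⊕1⊕1⊕1⊕0 = 0
s2 (pos 2,3,6,7,10,11,14,15,18,19,22,23,26,27,30,31): 0⊕1⊕0⊕1⊕0⊕1⊕1⊕1⊕1⊕1⊕0⊕1⊕0⊕1⊕0⊕0 = 1
s4 (pos 4,5,6,7,12,13,14,15,20,21,22,23,28,29,30,31): 1⊕1⊕0⊕1⊕1⊕1⊕1⊕1⊕0⊕1⊕0⊕1⊕1⊕1⊕0⊕0 = 1
s8 (pos 8,9,10,11,12,13,14,15,24,25,26,27,28,29,30,31): 0⊕0⊕0⊕1⊕1⊕1⊕1⊕1⊕1⊕1⊕0⊕1⊕1⊕1⊕0⊕0 = 0
s16 (pos 16,17,18,19,20,21,22,23,24,25,26,27,28,29,30,31): 1⊕0⊕1⊕1⊕0⊕1⊕0⊕1⊕1⊕1⊕0⊕1⊕1⊕1⊕0⊕0 = 0
Syndrome s16…s1 = 00110 → error at position 6.

00110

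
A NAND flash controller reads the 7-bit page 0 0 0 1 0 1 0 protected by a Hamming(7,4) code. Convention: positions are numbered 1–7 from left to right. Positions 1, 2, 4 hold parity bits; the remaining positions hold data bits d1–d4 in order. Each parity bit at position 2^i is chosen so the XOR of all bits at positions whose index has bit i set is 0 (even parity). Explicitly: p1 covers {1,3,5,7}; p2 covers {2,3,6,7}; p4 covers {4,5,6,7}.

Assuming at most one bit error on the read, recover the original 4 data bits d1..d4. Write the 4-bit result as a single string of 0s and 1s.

0010

s1 (pos 1,3,5,7): 0⊕0⊕0⊕0 = 0
s2 (pos 2,3,6,7): 0⊕0⊕1⊕0 = 1
s4 (pos 4,5,6,7): 1⊕0⊕1⊕0 = 0
Syndrome s4…s1 = 010 → error at position 2.
Flip position 2: 0001010 → 0101010
Read data bits from positions 3,5,6,7: 0010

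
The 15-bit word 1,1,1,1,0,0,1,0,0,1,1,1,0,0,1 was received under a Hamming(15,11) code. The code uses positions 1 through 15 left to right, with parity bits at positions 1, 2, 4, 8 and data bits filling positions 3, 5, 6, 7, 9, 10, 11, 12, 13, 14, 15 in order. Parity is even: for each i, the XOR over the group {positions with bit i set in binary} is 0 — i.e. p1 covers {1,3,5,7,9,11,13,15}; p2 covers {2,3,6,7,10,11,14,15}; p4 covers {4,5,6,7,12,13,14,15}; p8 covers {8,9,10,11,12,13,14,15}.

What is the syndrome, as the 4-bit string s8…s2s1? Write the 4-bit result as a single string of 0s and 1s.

s1 (pos 1,3,5,7,9,11,13,15): 1⊕1⊕0⊕1⊕0⊕1⊕0⊕1 = 1
s2 (pos 2,3,6,7,10,11,14,15): 1⊕1⊕0⊕1⊕1⊕1⊕0⊕1 = 0
s4 (pos 4,5,6,7,12,13,14,15): 1⊕0⊕0⊕1⊕1⊕0⊕0⊕1 = 0
s8 (pos 8,9,10,11,12,13,14,15): 0⊕0⊕1⊕1⊕1⊕0⊕0⊕1 = 0
Syndrome s8…s1 = 0001 → error at position 1.

0001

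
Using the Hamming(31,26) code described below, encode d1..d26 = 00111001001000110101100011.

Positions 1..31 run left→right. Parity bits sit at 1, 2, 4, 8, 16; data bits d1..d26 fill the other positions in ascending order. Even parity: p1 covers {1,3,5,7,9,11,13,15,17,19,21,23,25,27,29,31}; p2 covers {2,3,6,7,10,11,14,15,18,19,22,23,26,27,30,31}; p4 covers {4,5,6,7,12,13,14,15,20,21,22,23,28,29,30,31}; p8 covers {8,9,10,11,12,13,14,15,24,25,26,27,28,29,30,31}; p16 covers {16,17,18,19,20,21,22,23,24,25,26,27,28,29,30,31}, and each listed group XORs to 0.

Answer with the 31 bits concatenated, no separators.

1101011110010011000110101100011

Place data at non-parity positions: p1 p2 0 p4 0 1 1 p8 1 0 0 1 0 0 1 p16 0 0 0 1 1 0 1 0 1 1 0 0 0 1 1
p1 (pos 1,3,5,7,9,11,13,15,17,19,21,23,25,27,29,31): XOR of data positions = 0⊕0⊕1⊕1⊕0⊕0⊕1⊕0⊕0⊕1⊕1⊕1⊕0⊕0⊕1 = 1
p2 (pos 2,3,6,7,10,11,14,15,18,19,22,23,26,27,30,31): XOR of data positions = 0⊕1⊕1⊕0⊕0⊕0⊕1⊕0⊕0⊕0⊕1⊕1⊕0⊕1⊕1 = 1
p4 (pos 4,5,6,7,12,13,14,15,20,21,22,23,28,29,30,31): XOR of data positions = 0⊕1⊕1⊕1⊕0⊕0⊕1⊕1⊕1⊕0⊕1⊕0⊕0⊕1⊕1 = 1
p8 (pos 8,9,10,11,12,13,14,15,24,25,26,27,28,29,30,31): XOR of data positions = 1⊕0⊕0⊕1⊕0⊕0⊕1⊕0⊕1⊕1⊕0⊕0⊕0⊕1⊕1 = 1
p16 (pos 16,17,18,19,20,21,22,23,24,25,26,27,28,29,30,31): XOR of data positions = 0⊕0⊕0⊕1⊕1⊕0⊕1⊕0⊕1⊕1⊕0⊕0⊕0⊕1⊕1 = 1
Codeword: 1101011110010011000110101100011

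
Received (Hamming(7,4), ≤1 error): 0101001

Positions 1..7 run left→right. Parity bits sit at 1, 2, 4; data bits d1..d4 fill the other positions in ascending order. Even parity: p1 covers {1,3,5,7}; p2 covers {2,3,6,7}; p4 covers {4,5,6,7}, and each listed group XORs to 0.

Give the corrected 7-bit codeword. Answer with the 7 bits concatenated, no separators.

1101001

s1 (pos 1,3,5,7): 0⊕0⊕0⊕1 = 1
s2 (pos 2,3,6,7): 1⊕0⊕0⊕1 = 0
s4 (pos 4,5,6,7): 1⊕0⊕0⊕1 = 0
Syndrome s4…s1 = 001 → error at position 1.
Flip position 1: 0101001 → 1101001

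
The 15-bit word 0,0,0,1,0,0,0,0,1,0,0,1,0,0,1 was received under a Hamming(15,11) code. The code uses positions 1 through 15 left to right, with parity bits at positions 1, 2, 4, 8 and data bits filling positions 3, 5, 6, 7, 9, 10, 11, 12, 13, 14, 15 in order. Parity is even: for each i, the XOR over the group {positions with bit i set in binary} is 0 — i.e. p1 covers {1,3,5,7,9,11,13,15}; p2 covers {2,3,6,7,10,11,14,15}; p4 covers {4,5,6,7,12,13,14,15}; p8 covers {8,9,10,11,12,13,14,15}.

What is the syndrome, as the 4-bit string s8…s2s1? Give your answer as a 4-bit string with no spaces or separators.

1110

s1 (pos 1,3,5,7,9,11,13,15): 0⊕0⊕0⊕0⊕1⊕0⊕0⊕1 = 0
s2 (pos 2,3,6,7,10,11,14,15): 0⊕0⊕0⊕0⊕0⊕0⊕0⊕1 = 1
s4 (pos 4,5,6,7,12,13,14,15): 1⊕0⊕0⊕0⊕1⊕0⊕0⊕1 = 1
s8 (pos 8,9,10,11,12,13,14,15): 0⊕1⊕0⊕0⊕1⊕0⊕0⊕1 = 1
Syndrome s8…s1 = 1110 → error at position 14.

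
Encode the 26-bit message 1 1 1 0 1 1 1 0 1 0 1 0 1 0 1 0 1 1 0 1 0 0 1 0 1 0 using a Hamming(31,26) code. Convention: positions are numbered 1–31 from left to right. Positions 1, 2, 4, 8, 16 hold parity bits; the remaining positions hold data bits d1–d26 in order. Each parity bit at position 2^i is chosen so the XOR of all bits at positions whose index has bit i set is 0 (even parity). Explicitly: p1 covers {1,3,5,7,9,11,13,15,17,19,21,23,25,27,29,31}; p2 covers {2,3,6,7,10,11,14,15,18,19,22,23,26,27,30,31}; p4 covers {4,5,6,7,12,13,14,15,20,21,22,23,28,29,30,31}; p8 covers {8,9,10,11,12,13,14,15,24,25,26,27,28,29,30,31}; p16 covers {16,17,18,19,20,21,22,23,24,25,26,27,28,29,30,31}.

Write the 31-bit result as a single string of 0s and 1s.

0111110011101011010101101001010

Place data at non-parity positions: p1 p2 1 p4 1 1 0 p8 1 1 1 0 1 0 1 p16 0 1 0 1 0 1 1 0 1 0 0 1 0 1 0
p1 (pos 1,3,5,7,9,11,13,15,17,19,21,23,25,27,29,31): XOR of data positions = 1⊕1⊕0⊕1⊕1⊕1⊕1⊕0⊕0⊕0⊕1⊕1⊕0⊕0⊕0 = 0
p2 (pos 2,3,6,7,10,11,14,15,18,19,22,23,26,27,30,31): XOR of data positions = 1⊕1⊕0⊕1⊕1⊕0⊕1⊕1⊕0⊕1⊕1⊕0⊕0⊕1⊕0 = 1
p4 (pos 4,5,6,7,12,13,14,15,20,21,22,23,28,29,30,31): XOR of data positions = 1⊕1⊕0⊕0⊕1⊕0⊕1⊕1⊕0⊕1⊕1⊕1⊕0⊕1⊕0 = 1
p8 (pos 8,9,10,11,12,13,14,15,24,25,26,27,28,29,30,31): XOR of data positions = 1⊕1⊕1⊕0⊕1⊕0⊕1⊕0⊕1⊕0⊕0⊕1⊕0⊕1⊕0 = 0
p16 (pos 16,17,18,19,20,21,22,23,24,25,26,27,28,29,30,31): XOR of data positions = 0⊕1⊕0⊕1⊕0⊕1⊕1⊕0⊕1⊕0⊕0⊕1⊕0⊕1⊕0 = 1
Codeword: 0111110011101011010101101001010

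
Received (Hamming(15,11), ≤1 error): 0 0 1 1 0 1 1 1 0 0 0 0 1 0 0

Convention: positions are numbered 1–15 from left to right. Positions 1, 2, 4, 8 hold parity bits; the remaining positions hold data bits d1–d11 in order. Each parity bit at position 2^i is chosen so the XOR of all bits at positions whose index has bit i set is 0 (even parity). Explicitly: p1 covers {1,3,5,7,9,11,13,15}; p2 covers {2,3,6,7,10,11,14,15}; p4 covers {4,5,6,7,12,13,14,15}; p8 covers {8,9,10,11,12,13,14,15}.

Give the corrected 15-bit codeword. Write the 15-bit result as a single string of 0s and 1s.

s1 (pos 1,3,5,7,9,11,13,15): 0⊕1⊕0⊕1⊕0⊕0⊕1⊕0 = 1
s2 (pos 2,3,6,7,10,11,14,15): 0⊕1⊕1⊕1⊕0⊕0⊕0⊕0 = 1
s4 (pos 4,5,6,7,12,13,14,15): 1⊕0⊕1⊕1⊕0⊕1⊕0⊕0 = 0
s8 (pos 8,9,10,11,12,13,14,15): 1⊕0⊕0⊕0⊕0⊕1⊕0⊕0 = 0
Syndrome s8…s1 = 0011 → error at position 3.
Flip position 3: 001101110000100 → 000101110000100

000101110000100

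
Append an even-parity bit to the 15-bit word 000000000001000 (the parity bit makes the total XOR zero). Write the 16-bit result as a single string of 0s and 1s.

0000000000010001

XOR of the 15 data bits: 0⊕0⊕0⊕0⊕0⊕0⊕0⊕0⊕0⊕0⊕0⊕1⊕0⊕0⊕0 = 1
Parity bit = 1 (so all 16 bits XOR to 0).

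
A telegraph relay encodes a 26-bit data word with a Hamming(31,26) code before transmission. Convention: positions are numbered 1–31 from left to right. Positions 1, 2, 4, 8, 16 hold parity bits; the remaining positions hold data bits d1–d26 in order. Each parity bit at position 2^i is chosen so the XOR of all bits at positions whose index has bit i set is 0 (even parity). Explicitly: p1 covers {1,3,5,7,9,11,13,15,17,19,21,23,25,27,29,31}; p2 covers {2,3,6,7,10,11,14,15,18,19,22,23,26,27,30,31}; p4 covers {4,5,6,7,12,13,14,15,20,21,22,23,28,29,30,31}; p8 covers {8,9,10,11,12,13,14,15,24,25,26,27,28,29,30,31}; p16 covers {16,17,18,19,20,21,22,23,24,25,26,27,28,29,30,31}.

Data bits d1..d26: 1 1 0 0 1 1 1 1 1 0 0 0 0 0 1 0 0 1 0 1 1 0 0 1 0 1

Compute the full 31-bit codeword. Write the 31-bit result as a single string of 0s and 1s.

Place data at non-parity positions: p1 p2 1 p4 1 0 0 p8 1 1 1 1 1 0 0 p16 0 0 0 1 0 0 1 0 1 1 0 0 1 0 1
p1 (pos 1,3,5,7,9,11,13,15,17,19,21,23,25,27,29,31): XOR of data positions = 1⊕1⊕0⊕1⊕1⊕1⊕0⊕0⊕0⊕0⊕1⊕1⊕0⊕1⊕1 = 1
p2 (pos 2,3,6,7,10,11,14,15,18,19,22,23,26,27,30,31): XOR of data positions = 1⊕0⊕0⊕1⊕1⊕0⊕0⊕0⊕0⊕0⊕1⊕1⊕0⊕0⊕1 = 0
p4 (pos 4,5,6,7,12,13,14,15,20,21,22,23,28,29,30,31): XOR of data positions = 1⊕0⊕0⊕1⊕1⊕0⊕0⊕1⊕0⊕0⊕1⊕0⊕1⊕0⊕1 = 1
p8 (pos 8,9,10,11,12,13,14,15,24,25,26,27,28,29,30,31): XOR of data positions = 1⊕1⊕1⊕1⊕1⊕0⊕0⊕0⊕1⊕1⊕0⊕0⊕1⊕0⊕1 = 1
p16 (pos 16,17,18,19,20,21,22,23,24,25,26,27,28,29,30,31): XOR of data positions = 0⊕0⊕0⊕1⊕0⊕0⊕1⊕0⊕1⊕1⊕0⊕0⊕1⊕0⊕1 = 0
Codeword: 1011100111111000000100101100101

1011100111111000000100101100101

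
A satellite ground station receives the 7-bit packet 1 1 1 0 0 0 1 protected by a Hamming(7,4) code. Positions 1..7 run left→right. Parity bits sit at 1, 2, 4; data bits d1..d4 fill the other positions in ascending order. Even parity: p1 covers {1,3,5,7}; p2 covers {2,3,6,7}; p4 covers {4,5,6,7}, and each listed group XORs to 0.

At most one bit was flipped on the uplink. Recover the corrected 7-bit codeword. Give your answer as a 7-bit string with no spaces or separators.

s1 (pos 1,3,5,7): 1⊕1⊕0⊕1 = 1
s2 (pos 2,3,6,7): 1⊕1⊕0⊕1 = 1
s4 (pos 4,5,6,7): 0⊕0⊕0⊕1 = 1
Syndrome s4…s1 = 111 → error at position 7.
Flip position 7: 1110001 → 1110000

1110000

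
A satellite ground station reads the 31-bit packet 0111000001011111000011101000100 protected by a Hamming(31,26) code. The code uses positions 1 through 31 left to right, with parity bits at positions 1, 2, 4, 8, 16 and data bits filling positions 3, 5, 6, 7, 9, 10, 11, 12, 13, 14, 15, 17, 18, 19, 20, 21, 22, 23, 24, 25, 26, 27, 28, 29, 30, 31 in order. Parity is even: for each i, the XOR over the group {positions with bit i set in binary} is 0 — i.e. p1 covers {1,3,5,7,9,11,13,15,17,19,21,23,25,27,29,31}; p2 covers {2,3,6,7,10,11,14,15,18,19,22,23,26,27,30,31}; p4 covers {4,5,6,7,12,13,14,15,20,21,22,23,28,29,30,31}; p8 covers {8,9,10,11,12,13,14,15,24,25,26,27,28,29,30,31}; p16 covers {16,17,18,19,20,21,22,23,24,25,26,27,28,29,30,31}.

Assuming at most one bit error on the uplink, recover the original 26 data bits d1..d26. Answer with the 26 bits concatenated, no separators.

s1 (pos 1,3,5,7,9,11,13,15,17,19,21,23,25,27,29,31): 0⊕1⊕0⊕0⊕0⊕0⊕1⊕1⊕0⊕0⊕1⊕1⊕1⊕0⊕1⊕0 = 1
s2 (pos 2,3,6,7,10,11,14,15,18,19,22,23,26,27,30,31): 1⊕1⊕0⊕0⊕1⊕0⊕1⊕1⊕0⊕0⊕1⊕1⊕0⊕0⊕0⊕0 = 1
s4 (pos 4,5,6,7,12,13,14,15,20,21,22,23,28,29,30,31): 1⊕0⊕0⊕0⊕1⊕1⊕1⊕1⊕0⊕1⊕1⊕1⊕0⊕1⊕0⊕0 = 1
s8 (pos 8,9,10,11,12,13,14,15,24,25,26,27,28,29,30,31): 0⊕0⊕1⊕0⊕1⊕1⊕1⊕1⊕0⊕1⊕0⊕0⊕0⊕1⊕0⊕0 = 1
s16 (pos 16,17,18,19,20,21,22,23,24,25,26,27,28,29,30,31): 1⊕0⊕0⊕0⊕0⊕1⊕1⊕1⊕0⊕1⊕0⊕0⊕0⊕1⊕0⊕0 = 0
Syndrome s16…s1 = 01111 → error at position 15.
Flip position 15: 0111000001011111000011101000100 → 0111000001011101000011101000100
Read data bits from positions 3,5,6,7,9,10,11,12,13,14,15,17,18,19,20,21,22,23,24,25,26,27,28,29,30,31: 10000101110000011101000100

10000101110000011101000100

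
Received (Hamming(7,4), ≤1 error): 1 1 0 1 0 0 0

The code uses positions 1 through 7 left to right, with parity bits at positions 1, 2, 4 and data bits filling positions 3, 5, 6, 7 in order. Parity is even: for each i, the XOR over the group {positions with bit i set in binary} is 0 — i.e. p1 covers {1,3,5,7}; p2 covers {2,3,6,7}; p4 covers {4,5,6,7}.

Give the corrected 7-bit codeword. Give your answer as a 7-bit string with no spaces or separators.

s1 (pos 1,3,5,7): 1⊕0⊕0⊕0 = 1
s2 (pos 2,3,6,7): 1⊕0⊕0⊕0 = 1
s4 (pos 4,5,6,7): 1⊕0⊕0⊕0 = 1
Syndrome s4…s1 = 111 → error at position 7.
Flip position 7: 1101000 → 1101001

1101001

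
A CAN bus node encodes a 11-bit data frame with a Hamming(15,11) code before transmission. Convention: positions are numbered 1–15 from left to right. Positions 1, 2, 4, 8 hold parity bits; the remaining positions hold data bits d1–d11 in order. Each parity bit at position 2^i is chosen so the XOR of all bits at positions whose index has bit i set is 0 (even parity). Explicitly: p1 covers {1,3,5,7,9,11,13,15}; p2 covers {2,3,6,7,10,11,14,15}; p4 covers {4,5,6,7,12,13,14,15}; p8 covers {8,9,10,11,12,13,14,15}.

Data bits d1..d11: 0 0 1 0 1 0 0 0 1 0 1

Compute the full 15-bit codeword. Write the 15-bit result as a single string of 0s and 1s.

Place data at non-parity positions: p1 p2 0 p4 0 1 0 p8 1 0 0 0 1 0 1
p1 (pos 1,3,5,7,9,11,13,15): XOR of data positions = 0⊕0⊕0⊕1⊕0⊕1⊕1 = 1
p2 (pos 2,3,6,7,10,11,14,15): XOR of data positions = 0⊕1⊕0⊕0⊕0⊕0⊕1 = 0
p4 (pos 4,5,6,7,12,13,14,15): XOR of data positions = 0⊕1⊕0⊕0⊕1⊕0⊕1 = 1
p8 (pos 8,9,10,11,12,13,14,15): XOR of data positions = 1⊕0⊕0⊕0⊕1⊕0⊕1 = 1
Codeword: 100101011000101

100101011000101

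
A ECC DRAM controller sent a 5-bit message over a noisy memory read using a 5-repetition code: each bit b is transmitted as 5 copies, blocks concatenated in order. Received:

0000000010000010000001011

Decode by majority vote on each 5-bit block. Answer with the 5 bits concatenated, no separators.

00001

Block 1 (00000): 0 ones → 0
Block 2 (00010): 1 one → 0
Block 3 (00001): 1 one → 0
Block 4 (00000): 0 ones → 0
Block 5 (01011): 3 ones → 1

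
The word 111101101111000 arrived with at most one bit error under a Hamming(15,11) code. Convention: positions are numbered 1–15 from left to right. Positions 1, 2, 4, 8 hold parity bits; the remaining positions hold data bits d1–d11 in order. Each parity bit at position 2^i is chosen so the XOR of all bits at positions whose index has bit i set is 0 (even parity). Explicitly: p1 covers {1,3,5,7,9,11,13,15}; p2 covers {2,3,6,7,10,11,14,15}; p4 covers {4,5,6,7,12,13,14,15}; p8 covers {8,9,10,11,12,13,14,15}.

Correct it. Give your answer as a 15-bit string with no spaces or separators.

011101101111000

s1 (pos 1,3,5,7,9,11,13,15): 1⊕1⊕0⊕1⊕1⊕1⊕0⊕0 = 1
s2 (pos 2,3,6,7,10,11,14,15): 1⊕1⊕1⊕1⊕1⊕1⊕0⊕0 = 0
s4 (pos 4,5,6,7,12,13,14,15): 1⊕0⊕1⊕1⊕1⊕0⊕0⊕0 = 0
s8 (pos 8,9,10,11,12,13,14,15): 0⊕1⊕1⊕1⊕1⊕0⊕0⊕0 = 0
Syndrome s8…s1 = 0001 → error at position 1.
Flip position 1: 111101101111000 → 011101101111000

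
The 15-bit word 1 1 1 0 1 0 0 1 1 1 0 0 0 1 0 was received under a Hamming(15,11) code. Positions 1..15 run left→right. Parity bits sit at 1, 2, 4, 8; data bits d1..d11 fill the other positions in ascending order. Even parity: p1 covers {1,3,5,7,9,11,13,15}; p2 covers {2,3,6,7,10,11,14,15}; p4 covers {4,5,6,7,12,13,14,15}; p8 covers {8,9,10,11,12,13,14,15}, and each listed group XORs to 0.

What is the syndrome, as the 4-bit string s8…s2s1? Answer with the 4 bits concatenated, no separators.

s1 (pos 1,3,5,7,9,11,13,15): 1⊕1⊕1⊕0⊕1⊕0⊕0⊕0 = 0
s2 (pos 2,3,6,7,10,11,14,15): 1⊕1⊕0⊕0⊕1⊕0⊕1⊕0 = 0
s4 (pos 4,5,6,7,12,13,14,15): 0⊕1⊕0⊕0⊕0⊕0⊕1⊕0 = 0
s8 (pos 8,9,10,11,12,13,14,15): 1⊕1⊕1⊕0⊕0⊕0⊕1⊕0 = 0
Syndrome s8…s1 = 0000 → no error.

0000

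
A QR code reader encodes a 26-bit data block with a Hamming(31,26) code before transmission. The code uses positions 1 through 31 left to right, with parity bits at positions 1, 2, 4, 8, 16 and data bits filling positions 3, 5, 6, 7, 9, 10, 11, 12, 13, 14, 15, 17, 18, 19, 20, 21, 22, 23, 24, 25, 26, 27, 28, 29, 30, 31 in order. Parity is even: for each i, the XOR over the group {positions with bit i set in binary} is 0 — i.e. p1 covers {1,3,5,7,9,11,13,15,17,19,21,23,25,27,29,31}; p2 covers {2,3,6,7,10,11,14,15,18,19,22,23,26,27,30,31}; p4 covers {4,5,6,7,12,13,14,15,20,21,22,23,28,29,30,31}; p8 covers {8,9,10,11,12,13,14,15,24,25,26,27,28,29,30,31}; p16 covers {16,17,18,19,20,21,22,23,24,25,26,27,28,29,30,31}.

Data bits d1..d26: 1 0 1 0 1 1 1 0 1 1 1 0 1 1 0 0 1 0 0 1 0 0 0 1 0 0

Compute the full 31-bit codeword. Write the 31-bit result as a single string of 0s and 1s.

0110010011101111011001001000100

Place data at non-parity positions: p1 p2 1 p4 0 1 0 p8 1 1 1 0 1 1 1 p16 0 1 1 0 0 1 0 0 1 0 0 0 1 0 0
p1 (pos 1,3,5,7,9,11,13,15,17,19,21,23,25,27,29,31): XOR of data positions = 1⊕0⊕0⊕1⊕1⊕1⊕1⊕0⊕1⊕0⊕0⊕1⊕0⊕1⊕0 = 0
p2 (pos 2,3,6,7,10,11,14,15,18,19,22,23,26,27,30,31): XOR of data positions = 1⊕1⊕0⊕1⊕1⊕1⊕1⊕1⊕1⊕1⊕0⊕0⊕0⊕0⊕0 = 1
p4 (pos 4,5,6,7,12,13,14,15,20,21,22,23,28,29,30,31): XOR of data positions = 0⊕1⊕0⊕0⊕1⊕1⊕1⊕0⊕0⊕1⊕0⊕0⊕1⊕0⊕0 = 0
p8 (pos 8,9,10,11,12,13,14,15,24,25,26,27,28,29,30,31): XOR of data positions = 1⊕1⊕1⊕0⊕1⊕1⊕1⊕0⊕1⊕0⊕0⊕0⊕1⊕0⊕0 = 0
p16 (pos 16,17,18,19,20,21,22,23,24,25,26,27,28,29,30,31): XOR of data positions = 0⊕1⊕1⊕0⊕0⊕1⊕0⊕0⊕1⊕0⊕0⊕0⊕1⊕0⊕0 = 1
Codeword: 0110010011101111011001001000100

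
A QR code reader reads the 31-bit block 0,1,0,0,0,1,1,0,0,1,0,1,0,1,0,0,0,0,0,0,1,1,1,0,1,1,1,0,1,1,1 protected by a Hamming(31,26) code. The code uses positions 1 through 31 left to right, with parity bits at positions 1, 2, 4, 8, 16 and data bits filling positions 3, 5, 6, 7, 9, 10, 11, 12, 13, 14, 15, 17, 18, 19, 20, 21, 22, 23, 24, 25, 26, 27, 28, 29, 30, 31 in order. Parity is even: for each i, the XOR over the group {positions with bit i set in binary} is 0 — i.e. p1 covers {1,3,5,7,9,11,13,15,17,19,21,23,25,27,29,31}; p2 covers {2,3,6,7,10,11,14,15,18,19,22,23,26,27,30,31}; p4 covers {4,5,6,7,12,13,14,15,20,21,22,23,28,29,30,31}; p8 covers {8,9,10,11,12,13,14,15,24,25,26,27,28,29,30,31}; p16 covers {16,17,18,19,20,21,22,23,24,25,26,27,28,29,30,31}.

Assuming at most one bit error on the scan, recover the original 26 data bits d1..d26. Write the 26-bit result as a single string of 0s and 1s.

s1 (pos 1,3,5,7,9,11,13,15,17,19,21,23,25,27,29,31): 0⊕0⊕0⊕1⊕0⊕0⊕0⊕0⊕0⊕0⊕1⊕1⊕1⊕1⊕1⊕1 = 1
s2 (pos 2,3,6,7,10,11,14,15,18,19,22,23,26,27,30,31): 1⊕0⊕1⊕1⊕1⊕0⊕1⊕0⊕0⊕0⊕1⊕1⊕1⊕1⊕1⊕1 = 1
s4 (pos 4,5,6,7,12,13,14,15,20,21,22,23,28,29,30,31): 0⊕0⊕1⊕1⊕1⊕0⊕1⊕0⊕0⊕1⊕1⊕1⊕0⊕1⊕1⊕1 = 0
s8 (pos 8,9,10,11,12,13,14,15,24,25,26,27,28,29,30,31): 0⊕0⊕1⊕0⊕1⊕0⊕1⊕0⊕0⊕1⊕1⊕1⊕0⊕1⊕1⊕1 = 1
s16 (pos 16,17,18,19,20,21,22,23,24,25,26,27,28,29,30,31): 0⊕0⊕0⊕0⊕0⊕1⊕1⊕1⊕0⊕1⊕1⊕1⊕0⊕1⊕1⊕1 = 1
Syndrome s16…s1 = 11011 → error at position 27.
Flip position 27: 0100011001010100000011101110111 → 0100011001010100000011101100111
Read data bits from positions 3,5,6,7,9,10,11,12,13,14,15,17,18,19,20,21,22,23,24,25,26,27,28,29,30,31: 00110101010000011101100111

00110101010000011101100111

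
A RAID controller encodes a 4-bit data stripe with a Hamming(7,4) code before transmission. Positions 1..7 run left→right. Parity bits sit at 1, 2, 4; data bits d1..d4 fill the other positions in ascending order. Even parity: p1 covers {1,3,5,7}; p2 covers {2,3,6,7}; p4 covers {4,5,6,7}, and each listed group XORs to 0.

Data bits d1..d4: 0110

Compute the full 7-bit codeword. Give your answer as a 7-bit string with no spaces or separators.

Place data at non-parity positions: p1 p2 0 p4 1 1 0
p1 (pos 1,3,5,7): XOR of data positions = 0⊕1⊕0 = 1
p2 (pos 2,3,6,7): XOR of data positions = 0⊕1⊕0 = 1
p4 (pos 4,5,6,7): XOR of data positions = 1⊕1⊕0 = 0
Codeword: 1100110

1100110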